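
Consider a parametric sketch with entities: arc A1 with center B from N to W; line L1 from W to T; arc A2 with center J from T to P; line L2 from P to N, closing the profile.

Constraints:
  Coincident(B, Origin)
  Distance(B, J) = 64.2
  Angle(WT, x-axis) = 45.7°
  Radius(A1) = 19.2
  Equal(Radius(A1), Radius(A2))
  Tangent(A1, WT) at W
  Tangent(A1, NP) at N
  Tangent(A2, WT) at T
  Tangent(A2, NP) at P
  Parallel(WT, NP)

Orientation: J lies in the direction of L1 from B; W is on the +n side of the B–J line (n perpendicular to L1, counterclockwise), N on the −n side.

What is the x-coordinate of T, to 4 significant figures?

31.10

Tangency of A1 to both parallel lines with radius 19.2 puts W and N at B ± 19.2·n: W = (-13.74, 13.41), N = (13.74, -13.41). Equal radii place T and P the same way about J: T = J + 19.2·n = (31.10, 59.36), P = J − 19.2·n = (58.58, 32.54). So T.x = 31.10.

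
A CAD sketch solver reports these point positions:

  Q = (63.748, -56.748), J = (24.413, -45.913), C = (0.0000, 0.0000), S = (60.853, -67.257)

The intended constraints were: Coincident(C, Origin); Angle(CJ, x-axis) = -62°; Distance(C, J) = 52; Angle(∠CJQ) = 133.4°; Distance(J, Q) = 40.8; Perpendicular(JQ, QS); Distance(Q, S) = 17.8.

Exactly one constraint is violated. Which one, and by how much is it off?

Distance(Q, S) = 17.8 — off by 6.90.

C = (0.00, 0.00) ✓; CJ at -62.00° ✓; |CJ| = 52.00 ✓; ∠CJQ = 133.4° ✓; |JQ| = 40.80 ✓; ∠(JQ, QS) = 90.00° ✓; |QS| = 10.90 ✗.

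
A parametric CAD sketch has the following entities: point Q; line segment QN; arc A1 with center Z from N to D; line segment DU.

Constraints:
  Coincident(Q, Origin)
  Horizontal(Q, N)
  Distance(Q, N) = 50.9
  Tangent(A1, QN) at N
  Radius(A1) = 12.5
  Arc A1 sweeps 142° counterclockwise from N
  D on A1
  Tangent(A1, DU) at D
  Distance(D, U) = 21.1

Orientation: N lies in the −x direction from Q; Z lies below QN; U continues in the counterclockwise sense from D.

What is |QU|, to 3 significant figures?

54.9

Q is at the origin; QN is horizontal with |QN| = 50.9 and N on the −x side, so N = (-50.9, 0.00). A1 meets QN tangentially, so ZN is at right angles to QN, so Z = N + (0, -12.5) = (-50.9, -12.5). On A1, N sits at bearing 90° from Z; a 142° counterclockwise sweep puts D at bearing 232°, so D = Z + 12.5·(cos 232°, sin 232°) = (-58.6, -22.4). Tangency of A1 to DU means the radius ZD is perpendicular to DU, so DU runs along (−sin 232°, cos 232°); with |DU| = 21.1, U = (-42.0, -35.3). Then |QU| = |U − Q| = 54.9.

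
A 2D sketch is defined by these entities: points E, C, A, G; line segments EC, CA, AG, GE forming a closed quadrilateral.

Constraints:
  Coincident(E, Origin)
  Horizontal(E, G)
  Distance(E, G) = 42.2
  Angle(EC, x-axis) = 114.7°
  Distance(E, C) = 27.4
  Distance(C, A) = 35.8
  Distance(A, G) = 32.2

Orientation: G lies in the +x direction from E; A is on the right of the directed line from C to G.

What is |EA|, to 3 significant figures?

10.8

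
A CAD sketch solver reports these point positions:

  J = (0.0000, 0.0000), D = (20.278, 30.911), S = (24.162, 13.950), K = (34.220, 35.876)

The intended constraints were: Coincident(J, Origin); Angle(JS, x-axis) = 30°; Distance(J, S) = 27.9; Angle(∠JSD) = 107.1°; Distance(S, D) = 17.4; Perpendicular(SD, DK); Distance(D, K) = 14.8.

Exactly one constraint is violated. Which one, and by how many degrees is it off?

Perpendicular(SD, DK) — off by 6.70°.

J = (0.00, 0.00) ✓; JS at 30.00° ✓; |JS| = 27.90 ✓; ∠JSD = 107.1° ✓; |SD| = 17.40 ✓; ∠(SD, DK) = 83.30° ✗; |DK| = 14.80 ✓.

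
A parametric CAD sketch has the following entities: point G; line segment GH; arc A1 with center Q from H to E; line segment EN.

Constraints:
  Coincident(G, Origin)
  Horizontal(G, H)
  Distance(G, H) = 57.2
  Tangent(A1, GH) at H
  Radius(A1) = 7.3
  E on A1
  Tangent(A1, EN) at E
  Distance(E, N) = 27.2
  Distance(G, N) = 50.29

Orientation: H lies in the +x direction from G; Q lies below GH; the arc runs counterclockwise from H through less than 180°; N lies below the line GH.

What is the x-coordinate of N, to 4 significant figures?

40.42

G is at the origin; GH is horizontal with |GH| = 57.2 and H on the +x side, so H = (57.20, 0.000). Since A1 is tangent to GH there, QH ⟂ GH, so Q = H + (0, -7.3) = (57.20, -7.300). Since QE ⟂ EN (tangency), |QN| = √(7.3² + 27.2²) = 28.16 regardless of where E sits on A1. So N lies on both circle(G, 50.29) and circle(Q, 28.16); the below-GH intersection is N = (40.42, -29.92). E is the foot of the tangent from N: E = (50.41, -4.619).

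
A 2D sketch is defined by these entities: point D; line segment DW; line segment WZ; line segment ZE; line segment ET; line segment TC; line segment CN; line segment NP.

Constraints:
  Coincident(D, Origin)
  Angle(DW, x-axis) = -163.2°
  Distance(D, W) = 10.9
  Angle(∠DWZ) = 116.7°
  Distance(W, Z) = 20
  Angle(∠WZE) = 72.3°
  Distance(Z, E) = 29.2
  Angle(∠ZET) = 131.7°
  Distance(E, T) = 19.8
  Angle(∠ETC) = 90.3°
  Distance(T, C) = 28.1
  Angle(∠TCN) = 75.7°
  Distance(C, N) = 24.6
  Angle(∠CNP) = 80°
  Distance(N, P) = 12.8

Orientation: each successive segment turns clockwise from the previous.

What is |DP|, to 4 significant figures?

13.93

D is at the origin; DW runs at -163.2° with length 10.9, so W = (-10.43, -3.150). ∠DWZ = 116.7° gives WZ at 133.5° from the x-axis; with |WZ| = 20.0, Z = (-24.20, 11.36). ∠WZE = 72.3° gives ZE at 25.80° from the x-axis; with |ZE| = 29.2, E = (2.087, 24.07). ∠ZET = 131.7° gives ET at -22.50° from the x-axis; with |ET| = 19.8, T = (20.38, 16.49). ∠ETC = 90.3° gives TC at -112.2° from the x-axis; with |TC| = 28.1, C = (9.763, -9.528). ∠TCN = 75.7° gives CN at 143.5° from the x-axis; with |CN| = 24.6, N = (-10.01, 5.104). ∠CNP = 80.0° gives NP at 43.50° from the x-axis; with |NP| = 12.8, P = (-0.7272, 13.92). Then |DP| = |P − D| = 13.93.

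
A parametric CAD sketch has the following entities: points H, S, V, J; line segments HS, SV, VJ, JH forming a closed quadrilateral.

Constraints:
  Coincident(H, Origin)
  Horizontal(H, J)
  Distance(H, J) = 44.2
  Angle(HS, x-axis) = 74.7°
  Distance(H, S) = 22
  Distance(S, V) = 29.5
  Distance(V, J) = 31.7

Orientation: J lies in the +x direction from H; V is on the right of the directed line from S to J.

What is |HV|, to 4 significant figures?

15.22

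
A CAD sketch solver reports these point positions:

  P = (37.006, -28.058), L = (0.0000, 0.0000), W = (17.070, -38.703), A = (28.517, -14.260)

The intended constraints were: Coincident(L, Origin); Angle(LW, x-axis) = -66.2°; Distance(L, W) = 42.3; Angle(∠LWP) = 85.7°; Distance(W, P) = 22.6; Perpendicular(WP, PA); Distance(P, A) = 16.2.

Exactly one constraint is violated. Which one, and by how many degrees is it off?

Perpendicular(WP, PA) — off by 3.50°.

L = (0.00, 0.00) ✓; LW at -66.20° ✓; |LW| = 42.30 ✓; ∠LWP = 85.70° ✓; |WP| = 22.60 ✓; ∠(WP, PA) = 93.50° ✗; |PA| = 16.20 ✓.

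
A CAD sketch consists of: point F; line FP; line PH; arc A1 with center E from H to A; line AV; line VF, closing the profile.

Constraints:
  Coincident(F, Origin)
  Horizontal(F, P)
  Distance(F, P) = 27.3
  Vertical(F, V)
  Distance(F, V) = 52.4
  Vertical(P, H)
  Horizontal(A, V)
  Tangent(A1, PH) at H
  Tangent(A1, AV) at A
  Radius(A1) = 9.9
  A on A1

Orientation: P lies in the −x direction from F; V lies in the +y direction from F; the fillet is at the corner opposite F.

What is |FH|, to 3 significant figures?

50.5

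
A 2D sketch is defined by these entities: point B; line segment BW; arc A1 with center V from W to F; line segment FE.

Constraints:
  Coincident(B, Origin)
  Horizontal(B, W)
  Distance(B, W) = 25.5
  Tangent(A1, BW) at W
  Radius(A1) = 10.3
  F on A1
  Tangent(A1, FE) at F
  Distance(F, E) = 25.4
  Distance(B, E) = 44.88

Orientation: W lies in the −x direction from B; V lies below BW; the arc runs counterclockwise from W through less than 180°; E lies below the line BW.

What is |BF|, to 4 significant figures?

37.79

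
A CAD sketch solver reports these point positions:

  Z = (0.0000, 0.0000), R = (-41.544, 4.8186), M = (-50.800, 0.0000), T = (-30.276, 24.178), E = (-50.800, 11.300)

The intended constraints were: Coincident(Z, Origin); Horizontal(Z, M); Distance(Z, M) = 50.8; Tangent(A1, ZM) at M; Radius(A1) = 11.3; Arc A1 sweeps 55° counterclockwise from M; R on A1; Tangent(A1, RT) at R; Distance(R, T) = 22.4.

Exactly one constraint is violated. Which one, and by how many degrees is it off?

Tangent(A1, RT) at R — off by 4.80°.

Z = (0.00, 0.00) ✓; Z.y = 0.00, M.y = 0.00 ✓; |ZM| = 50.80 ✓; ∠(EM, MZ) = 90.00° ✓; |EM| = 11.30 ✓; bearing(E→R) − bearing(E→M) = 55.00° ✓; |ER| = 11.30 ✓; ∠(ER, RT) = 85.20° ✗; |RT| = 22.40 ✓.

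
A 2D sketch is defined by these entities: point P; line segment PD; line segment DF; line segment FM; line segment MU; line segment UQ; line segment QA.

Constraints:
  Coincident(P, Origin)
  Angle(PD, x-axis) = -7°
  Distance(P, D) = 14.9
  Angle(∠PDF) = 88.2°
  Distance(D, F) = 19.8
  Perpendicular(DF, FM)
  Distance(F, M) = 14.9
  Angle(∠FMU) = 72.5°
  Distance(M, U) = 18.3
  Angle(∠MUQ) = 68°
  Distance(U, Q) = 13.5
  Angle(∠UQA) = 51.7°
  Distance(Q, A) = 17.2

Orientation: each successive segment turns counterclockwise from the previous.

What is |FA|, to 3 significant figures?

16.6

∠MUQ = 68.0° gives UQ at 34.3° from the x-axis; with |UQ| = 13.5, Q = (16.8, 8.98). ∠UQA = 51.7° gives QA at 163° from the x-axis; with |QA| = 17.2, A = (0.383, 14.1). Then |FA| = |A − F| = 16.6.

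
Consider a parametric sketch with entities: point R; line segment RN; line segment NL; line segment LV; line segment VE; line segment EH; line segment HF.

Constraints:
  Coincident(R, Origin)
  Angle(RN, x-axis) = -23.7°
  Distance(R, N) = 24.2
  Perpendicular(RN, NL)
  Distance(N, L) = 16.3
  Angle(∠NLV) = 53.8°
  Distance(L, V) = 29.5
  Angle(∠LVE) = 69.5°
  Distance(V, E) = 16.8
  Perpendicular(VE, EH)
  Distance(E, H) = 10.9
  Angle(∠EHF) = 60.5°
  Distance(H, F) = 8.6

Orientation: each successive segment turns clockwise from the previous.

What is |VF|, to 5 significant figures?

11.454

The perpendicularity gives EH at right angles to VE, so EH runs at -80.400°; with |EH| = 10.9, H = (19.195, -7.0761). ∠EHF = 60.5° gives HF at 160.10° from the x-axis; with |HF| = 8.6, F = (11.109, -4.1488). Then |VF| = |F − V| = 11.454.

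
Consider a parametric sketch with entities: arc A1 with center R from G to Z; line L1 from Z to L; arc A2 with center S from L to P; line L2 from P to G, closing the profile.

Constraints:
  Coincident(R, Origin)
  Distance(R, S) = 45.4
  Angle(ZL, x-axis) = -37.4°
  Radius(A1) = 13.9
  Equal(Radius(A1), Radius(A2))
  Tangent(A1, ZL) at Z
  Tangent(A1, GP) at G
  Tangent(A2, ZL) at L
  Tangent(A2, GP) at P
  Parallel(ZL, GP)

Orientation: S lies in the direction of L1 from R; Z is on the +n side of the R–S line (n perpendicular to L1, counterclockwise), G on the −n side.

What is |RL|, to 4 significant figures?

47.48

Tangency of A1 to both parallel lines with radius 13.9 puts Z and G at R ± 13.9·n: Z = (8.443, 11.04), G = (-8.443, -11.04). Equal radii place L and P the same way about S: L = S + 13.9·n = (44.51, -16.53), P = S − 13.9·n = (27.62, -38.62). Then |RL| = |L − R| = 47.48.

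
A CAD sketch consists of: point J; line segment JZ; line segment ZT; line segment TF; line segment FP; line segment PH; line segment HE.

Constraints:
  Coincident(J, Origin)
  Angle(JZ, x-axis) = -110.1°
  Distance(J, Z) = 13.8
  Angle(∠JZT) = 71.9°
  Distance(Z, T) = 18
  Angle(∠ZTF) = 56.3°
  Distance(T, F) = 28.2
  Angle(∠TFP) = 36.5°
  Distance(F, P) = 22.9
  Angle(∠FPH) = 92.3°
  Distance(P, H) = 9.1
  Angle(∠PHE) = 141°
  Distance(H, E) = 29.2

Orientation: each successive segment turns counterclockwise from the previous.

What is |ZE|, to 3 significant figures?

38.1

J is at the origin; JZ runs at -110.1° with length 13.8, so Z = (-4.74, -13.0). ∠JZT = 71.9° gives ZT at -2.00° from the x-axis; with |ZT| = 18.0, T = (13.2, -13.6). ∠ZTF = 56.3° gives TF at 122° from the x-axis; with |TF| = 28.2, F = (-1.57, 10.4). ∠TFP = 36.5° gives FP at -94.8° from the x-axis; with |FP| = 22.9, P = (-3.49, -12.4). ∠FPH = 92.3° gives PH at -7.10° from the x-axis; with |PH| = 9.1, H = (5.54, -13.5). ∠PHE = 141.0° gives HE at 31.9° from the x-axis; with |HE| = 29.2, E = (30.3, 1.89). Then |ZE| = |E − Z| = 38.1.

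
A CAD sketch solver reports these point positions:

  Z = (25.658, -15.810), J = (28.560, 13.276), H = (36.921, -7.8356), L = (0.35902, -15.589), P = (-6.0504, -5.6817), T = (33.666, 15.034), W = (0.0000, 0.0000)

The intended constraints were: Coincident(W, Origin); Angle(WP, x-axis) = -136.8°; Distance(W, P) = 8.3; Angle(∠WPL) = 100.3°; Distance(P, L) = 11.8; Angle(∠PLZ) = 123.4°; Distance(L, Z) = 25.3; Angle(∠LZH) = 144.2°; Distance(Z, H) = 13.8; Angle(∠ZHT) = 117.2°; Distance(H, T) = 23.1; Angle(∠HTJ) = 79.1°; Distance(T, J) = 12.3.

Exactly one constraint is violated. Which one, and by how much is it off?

Distance(T, J) = 12.3 — off by 6.90.

W = (0.00, 0.00) ✓; WP at -136.8° ✓; |WP| = 8.300 ✓; ∠WPL = 100.3° ✓; |PL| = 11.80 ✓; ∠PLZ = 123.4° ✓; |LZ| = 25.30 ✓; ∠LZH = 144.2° ✓; |ZH| = 13.80 ✓; ∠ZHT = 117.2° ✓; |HT| = 23.10 ✓; ∠HTJ = 79.10° ✓; |TJ| = 5.400 ✗.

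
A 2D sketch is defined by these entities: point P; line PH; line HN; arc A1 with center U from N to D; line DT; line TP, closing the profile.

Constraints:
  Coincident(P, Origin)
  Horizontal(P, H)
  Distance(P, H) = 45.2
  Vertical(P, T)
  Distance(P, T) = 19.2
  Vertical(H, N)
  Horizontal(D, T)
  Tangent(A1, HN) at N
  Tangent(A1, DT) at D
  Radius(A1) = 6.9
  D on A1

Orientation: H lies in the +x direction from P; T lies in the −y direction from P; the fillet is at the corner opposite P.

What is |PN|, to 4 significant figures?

46.84

P is at the origin; P and H share the same y with |PH| = 45.2 and H on the +x side, so H = (45.20, 0.000). PT is vertical with |PT| = 19.2 and T on the −y side, so T = (0.000, -19.20). The virtual corner opposite P is at (45.20, -19.20). A1 meets HN tangentially, so UN is at right angles to HN and A1 meets DT tangentially, so UD is at right angles to DT, with radius 6.9, so the center U sits 6.9 in from both sides at U = (38.30, -12.30). That places the tangent points at N = (45.20, -12.30) on HN and D = (38.30, -19.20) on DT. Then |PN| = |N − P| = 46.84.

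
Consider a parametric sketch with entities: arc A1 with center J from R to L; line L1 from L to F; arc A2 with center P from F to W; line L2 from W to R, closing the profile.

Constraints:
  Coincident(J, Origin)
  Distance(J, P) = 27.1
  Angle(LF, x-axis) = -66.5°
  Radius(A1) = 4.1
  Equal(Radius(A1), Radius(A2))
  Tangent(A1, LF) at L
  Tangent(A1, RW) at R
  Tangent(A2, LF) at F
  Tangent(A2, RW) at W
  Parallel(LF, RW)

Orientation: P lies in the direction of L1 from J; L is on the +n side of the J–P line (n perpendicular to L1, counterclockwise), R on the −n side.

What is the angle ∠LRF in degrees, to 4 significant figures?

73.17°

Tangency of A1 to both parallel lines with radius 4.1 puts L and R at J ± 4.1·n: L = (3.760, 1.635), R = (-3.760, -1.635). Equal radii place F and W the same way about P: F = P + 4.1·n = (14.57, -23.22), W = P − 4.1·n = (7.046, -26.49). Then cos ∠LRF = RL·RF / (|RL||RF|), giving 73.17°.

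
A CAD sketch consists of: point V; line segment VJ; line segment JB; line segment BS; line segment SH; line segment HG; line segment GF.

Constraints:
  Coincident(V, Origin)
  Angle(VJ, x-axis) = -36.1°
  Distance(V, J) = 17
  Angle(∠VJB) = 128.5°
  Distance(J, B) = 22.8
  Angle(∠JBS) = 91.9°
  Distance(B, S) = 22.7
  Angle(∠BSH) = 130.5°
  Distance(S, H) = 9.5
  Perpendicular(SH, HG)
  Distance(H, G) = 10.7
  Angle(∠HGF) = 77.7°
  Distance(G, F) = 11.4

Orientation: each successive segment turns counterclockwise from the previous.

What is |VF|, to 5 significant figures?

29.847

V is at the origin; VJ runs at -36.1° with length 17.0, so J = (13.736, -10.016). ∠VJB = 128.5° gives JB at 15.400° from the x-axis; with |JB| = 22.8, B = (35.717, -3.9617). ∠JBS = 91.9° gives BS at 103.50° from the x-axis; with |BS| = 22.7, S = (30.418, 18.111). ∠BSH = 130.5° gives SH at 153.00° from the x-axis; with |SH| = 9.5, H = (21.953, 22.424). The perpendicularity gives HG at right angles to SH, so HG runs at -117.00°; with |HG| = 10.7, G = (17.096, 12.890). ∠HGF = 77.7° gives GF at -14.700° from the x-axis; with |GF| = 11.4, F = (28.123, 9.9974). Then |VF| = |F − V| = 29.847.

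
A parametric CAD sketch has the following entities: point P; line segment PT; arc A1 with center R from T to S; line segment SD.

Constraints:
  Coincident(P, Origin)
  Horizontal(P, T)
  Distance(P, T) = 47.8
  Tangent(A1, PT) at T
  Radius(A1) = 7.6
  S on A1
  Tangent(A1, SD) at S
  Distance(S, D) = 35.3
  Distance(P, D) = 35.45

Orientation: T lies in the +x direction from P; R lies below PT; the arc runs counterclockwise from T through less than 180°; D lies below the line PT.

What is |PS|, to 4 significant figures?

42.07

Checks: |PT| = 47.80 ✓; |RS| = 7.600 ✓; ∠(RS, SD) = 90.00° ✓; |SD| = 35.30 ✓; |PD| = 35.45 ✓.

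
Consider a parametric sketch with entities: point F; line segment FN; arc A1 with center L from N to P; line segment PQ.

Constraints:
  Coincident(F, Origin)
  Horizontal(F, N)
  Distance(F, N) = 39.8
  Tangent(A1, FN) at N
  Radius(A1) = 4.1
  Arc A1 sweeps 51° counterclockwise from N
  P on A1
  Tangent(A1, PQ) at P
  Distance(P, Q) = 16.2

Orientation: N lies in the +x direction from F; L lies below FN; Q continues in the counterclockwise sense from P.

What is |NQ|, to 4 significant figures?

19.45

F is at the origin; FN is horizontal with |FN| = 39.8 and N on the +x side, so N = (39.80, 0.000). The tangent condition forces LN to be normal to FN, so L = N + (0, -4.1) = (39.80, -4.100). On A1, N sits at bearing 90° from L; a 51° counterclockwise sweep puts P at bearing 141°, so P = L + 4.1·(cos 141°, sin 141°) = (36.61, -1.520). The tangent condition forces LP to be normal to PQ, so PQ runs along (−sin 141°, cos 141°); with |PQ| = 16.2, Q = (26.42, -14.11). Then |NQ| = |Q − N| = 19.45.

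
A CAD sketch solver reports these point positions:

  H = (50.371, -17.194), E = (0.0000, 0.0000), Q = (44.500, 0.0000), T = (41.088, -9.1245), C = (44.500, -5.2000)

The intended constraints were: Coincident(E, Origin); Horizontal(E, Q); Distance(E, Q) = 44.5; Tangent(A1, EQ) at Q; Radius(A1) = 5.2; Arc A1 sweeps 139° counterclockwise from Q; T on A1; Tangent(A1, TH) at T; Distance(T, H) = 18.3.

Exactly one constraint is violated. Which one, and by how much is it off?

Distance(T, H) = 18.3 — off by 6.00.

E = (0.00, 0.00) ✓; E.y = 0.00, Q.y = 0.00 ✓; |EQ| = 44.50 ✓; ∠(CQ, QE) = 90.00° ✓; |CQ| = 5.200 ✓; bearing(C→T) − bearing(C→Q) = 139.0° ✓; |CT| = 5.200 ✓; ∠(CT, TH) = 90.00° ✓; |TH| = 12.30 ✗.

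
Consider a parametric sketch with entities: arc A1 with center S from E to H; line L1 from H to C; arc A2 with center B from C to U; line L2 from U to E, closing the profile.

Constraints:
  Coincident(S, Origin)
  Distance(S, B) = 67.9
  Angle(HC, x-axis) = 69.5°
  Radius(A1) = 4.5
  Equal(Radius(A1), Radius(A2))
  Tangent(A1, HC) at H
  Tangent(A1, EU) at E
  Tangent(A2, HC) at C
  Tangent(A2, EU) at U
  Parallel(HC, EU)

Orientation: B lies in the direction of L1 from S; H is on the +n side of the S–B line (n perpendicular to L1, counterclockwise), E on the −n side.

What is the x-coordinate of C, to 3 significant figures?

19.6

The slot axis is L1's direction at 69.5°, so u = (cos 69.5°, sin 69.5°) = (0.350, 0.937) and n = (−sin 69.5°, cos 69.5°) = (-0.937, 0.350). S is at the origin and B lies 67.9 along u from S, so B = 67.9·u = (23.8, 63.6). Tangency of A1 to both parallel lines with radius 4.5 puts H and E at S ± 4.5·n: H = (-4.22, 1.58), E = (4.22, -1.58). Equal radii place C and U the same way about B: C = B + 4.5·n = (19.6, 65.2), U = B − 4.5·n = (28.0, 62.0). So C.x = 19.6.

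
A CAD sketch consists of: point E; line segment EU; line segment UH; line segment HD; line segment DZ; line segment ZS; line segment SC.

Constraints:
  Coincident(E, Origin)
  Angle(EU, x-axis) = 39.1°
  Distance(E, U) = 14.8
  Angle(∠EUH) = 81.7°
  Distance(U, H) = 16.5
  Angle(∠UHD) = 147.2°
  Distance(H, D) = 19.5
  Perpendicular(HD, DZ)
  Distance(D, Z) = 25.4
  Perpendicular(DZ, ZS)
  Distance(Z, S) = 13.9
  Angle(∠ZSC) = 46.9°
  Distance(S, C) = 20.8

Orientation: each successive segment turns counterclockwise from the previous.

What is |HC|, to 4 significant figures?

22.29

DZ ⟂ ZS, so ZS runs at -9.800°; with |ZS| = 13.9, S = (-10.50, -3.574). ∠ZSC = 46.9° gives SC at 123.3° from the x-axis; with |SC| = 20.8, C = (-21.92, 13.81). Then |HC| = |C − H| = 22.29.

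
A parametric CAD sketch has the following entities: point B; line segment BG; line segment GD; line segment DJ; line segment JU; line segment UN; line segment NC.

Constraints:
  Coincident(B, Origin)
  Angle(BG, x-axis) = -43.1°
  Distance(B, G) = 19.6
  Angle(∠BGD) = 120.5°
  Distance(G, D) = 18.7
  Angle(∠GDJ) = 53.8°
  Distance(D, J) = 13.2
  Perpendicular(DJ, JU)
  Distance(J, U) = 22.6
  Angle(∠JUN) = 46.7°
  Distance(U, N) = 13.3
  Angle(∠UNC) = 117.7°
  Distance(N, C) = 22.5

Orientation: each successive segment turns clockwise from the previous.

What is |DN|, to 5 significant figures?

13.931

B is at the origin; BG runs at -43.1° with length 19.6, so G = (14.311, -13.392). ∠BGD = 120.5° gives GD at -102.60° from the x-axis; with |GD| = 18.7, D = (10.232, -31.642). ∠GDJ = 53.8° gives DJ at 131.20° from the x-axis; with |DJ| = 13.2, J = (1.5372, -21.710). DJ is perpendicular to JU, so JU runs at 41.200°; with |JU| = 22.6, U = (18.542, -6.8236). ∠JUN = 46.7° gives UN at -92.100° from the x-axis; with |UN| = 13.3, N = (18.054, -20.115). Then |DN| = |N − D| = 13.931.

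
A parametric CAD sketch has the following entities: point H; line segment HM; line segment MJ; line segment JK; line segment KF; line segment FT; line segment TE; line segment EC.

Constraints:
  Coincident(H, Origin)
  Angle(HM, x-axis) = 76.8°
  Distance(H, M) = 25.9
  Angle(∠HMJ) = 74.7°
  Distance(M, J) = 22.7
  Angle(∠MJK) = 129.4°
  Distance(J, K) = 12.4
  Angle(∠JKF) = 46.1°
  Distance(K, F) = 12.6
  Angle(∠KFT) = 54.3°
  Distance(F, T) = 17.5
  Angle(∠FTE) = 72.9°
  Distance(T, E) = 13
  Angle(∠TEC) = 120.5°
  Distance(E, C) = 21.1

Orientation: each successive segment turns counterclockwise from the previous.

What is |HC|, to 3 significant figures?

20.0

∠FTE = 72.9° gives TE at -121° from the x-axis; with |TE| = 13.0, E = (-30.2, 17.7). ∠TEC = 120.5° gives EC at -61.1° from the x-axis; with |EC| = 21.1, C = (-20.0, -0.750). Then |HC| = |C − H| = 20.0.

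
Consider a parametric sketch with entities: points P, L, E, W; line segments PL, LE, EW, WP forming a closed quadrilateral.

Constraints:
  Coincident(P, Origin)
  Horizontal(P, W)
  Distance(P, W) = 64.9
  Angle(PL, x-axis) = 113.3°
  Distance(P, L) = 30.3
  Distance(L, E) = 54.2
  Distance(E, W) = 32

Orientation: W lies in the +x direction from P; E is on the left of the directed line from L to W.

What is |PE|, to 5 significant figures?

47.482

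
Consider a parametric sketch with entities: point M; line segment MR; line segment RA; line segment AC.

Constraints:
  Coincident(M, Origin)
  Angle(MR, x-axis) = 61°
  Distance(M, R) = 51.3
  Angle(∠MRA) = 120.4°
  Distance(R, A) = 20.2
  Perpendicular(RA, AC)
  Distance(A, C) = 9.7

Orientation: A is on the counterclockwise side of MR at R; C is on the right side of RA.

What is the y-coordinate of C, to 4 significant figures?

67.19

∠MRA = 120.4°, so RA runs at 61.0° + (180° − 120.4°) = 120.6° from the x-axis; with |RA| = 20.2, A = R + 20.2·(cos 120.6°, sin 120.6°) = (14.59, 62.25). RA is perpendicular to AC; with |AC| = 9.7 on the right of RA, C = A + 9.7·(0.8607, 0.5090) = (22.94, 67.19). So C.y = 67.19.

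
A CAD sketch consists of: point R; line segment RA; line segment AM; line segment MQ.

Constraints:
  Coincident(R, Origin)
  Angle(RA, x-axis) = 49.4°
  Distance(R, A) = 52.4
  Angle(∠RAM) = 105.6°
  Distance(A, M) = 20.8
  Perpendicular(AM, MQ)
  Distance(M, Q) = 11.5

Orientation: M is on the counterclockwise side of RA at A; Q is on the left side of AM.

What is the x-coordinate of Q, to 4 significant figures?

12.97

R is at the origin; RA runs at 49.4° with length 52.4, so A = 52.4·(cos 49.4°, sin 49.4°) = (34.10, 39.79). ∠RAM = 105.6°, so AM runs at 49.4° + (180° − 105.6°) = 123.8° from the x-axis; with |AM| = 20.8, M = A + 20.8·(cos 123.8°, sin 123.8°) = (22.53, 57.07). The perpendicularity gives MQ at right angles to AM; with |MQ| = 11.5 on the left of AM, Q = M + 11.5·(-0.8310, -0.5563) = (12.97, 50.67). So Q.x = 12.97.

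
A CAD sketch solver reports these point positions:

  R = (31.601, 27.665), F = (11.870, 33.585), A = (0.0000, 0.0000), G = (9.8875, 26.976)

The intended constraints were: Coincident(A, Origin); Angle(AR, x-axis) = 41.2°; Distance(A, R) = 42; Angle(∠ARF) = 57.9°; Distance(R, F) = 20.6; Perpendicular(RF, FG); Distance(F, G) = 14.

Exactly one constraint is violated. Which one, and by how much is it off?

Distance(F, G) = 14 — off by 7.10.

A = (0.00, 0.00) ✓; AR at 41.20° ✓; |AR| = 42.00 ✓; ∠ARF = 57.90° ✓; |RF| = 20.60 ✓; ∠(RF, FG) = 90.00° ✓; |FG| = 6.900 ✗.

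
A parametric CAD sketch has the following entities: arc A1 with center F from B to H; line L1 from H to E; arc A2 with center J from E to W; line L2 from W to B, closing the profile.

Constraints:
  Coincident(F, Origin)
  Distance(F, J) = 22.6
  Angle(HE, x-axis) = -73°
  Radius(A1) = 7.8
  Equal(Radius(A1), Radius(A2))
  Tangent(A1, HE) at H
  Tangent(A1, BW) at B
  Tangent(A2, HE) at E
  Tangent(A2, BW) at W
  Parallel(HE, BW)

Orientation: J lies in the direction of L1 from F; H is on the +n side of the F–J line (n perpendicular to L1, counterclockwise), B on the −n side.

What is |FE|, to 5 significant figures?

23.908

Tangency of A1 to both parallel lines with radius 7.8 puts H and B at F ± 7.8·n: H = (7.4592, 2.2805), B = (-7.4592, -2.2805). Equal radii place E and W the same way about J: E = J + 7.8·n = (14.067, -19.332), W = J − 7.8·n = (-0.85158, -23.893). Then |FE| = |E − F| = 23.908.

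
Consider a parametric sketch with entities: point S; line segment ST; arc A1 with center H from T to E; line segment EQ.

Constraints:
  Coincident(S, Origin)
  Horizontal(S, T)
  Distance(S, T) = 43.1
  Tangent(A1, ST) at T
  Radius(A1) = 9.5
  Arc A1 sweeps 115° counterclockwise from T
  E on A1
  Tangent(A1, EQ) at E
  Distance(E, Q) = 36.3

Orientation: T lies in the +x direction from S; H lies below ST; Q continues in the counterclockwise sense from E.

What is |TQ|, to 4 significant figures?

46.90

S is at the origin; S and T share the same y with |ST| = 43.1 and T on the +x side, so T = (43.10, 0.000). The tangent condition forces HT to be normal to ST, so H = T + (0, -9.5) = (43.10, -9.500). On A1, T sits at bearing 90° from H; a 115° counterclockwise sweep puts E at bearing 205°, so E = H + 9.5·(cos 205°, sin 205°) = (34.49, -13.51). Tangency of A1 to EQ means the radius HE is perpendicular to EQ, so EQ runs along (−sin 205°, cos 205°); with |EQ| = 36.3, Q = (49.83, -46.41). Then |TQ| = |Q − T| = 46.90.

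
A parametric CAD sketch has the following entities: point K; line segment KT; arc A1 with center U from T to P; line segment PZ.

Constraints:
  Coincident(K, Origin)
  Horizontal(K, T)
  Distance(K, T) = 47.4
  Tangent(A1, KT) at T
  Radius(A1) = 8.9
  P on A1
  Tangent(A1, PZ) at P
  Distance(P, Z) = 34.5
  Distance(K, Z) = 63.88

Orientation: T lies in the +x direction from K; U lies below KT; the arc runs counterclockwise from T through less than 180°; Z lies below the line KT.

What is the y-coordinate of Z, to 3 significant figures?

-44.5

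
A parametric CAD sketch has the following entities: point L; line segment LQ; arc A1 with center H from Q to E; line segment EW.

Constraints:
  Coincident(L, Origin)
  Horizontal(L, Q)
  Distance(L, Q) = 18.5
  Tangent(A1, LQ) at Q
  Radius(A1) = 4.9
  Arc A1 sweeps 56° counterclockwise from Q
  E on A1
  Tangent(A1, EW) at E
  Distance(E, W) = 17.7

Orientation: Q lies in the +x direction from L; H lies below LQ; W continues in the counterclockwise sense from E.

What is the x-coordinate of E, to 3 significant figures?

14.4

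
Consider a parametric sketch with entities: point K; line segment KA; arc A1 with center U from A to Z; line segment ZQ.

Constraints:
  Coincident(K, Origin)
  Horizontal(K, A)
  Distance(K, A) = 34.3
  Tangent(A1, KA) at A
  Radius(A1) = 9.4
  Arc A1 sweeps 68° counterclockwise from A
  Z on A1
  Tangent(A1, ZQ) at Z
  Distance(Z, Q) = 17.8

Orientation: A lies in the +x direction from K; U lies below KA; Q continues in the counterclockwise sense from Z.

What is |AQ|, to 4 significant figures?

27.16

On A1, A sits at bearing 90° from U; a 68° counterclockwise sweep puts Z at bearing 158°, so Z = U + 9.4·(cos 158°, sin 158°) = (25.58, -5.879). Since A1 is tangent to ZQ there, UZ ⟂ ZQ, so ZQ runs along (−sin 158°, cos 158°); with |ZQ| = 17.8, Q = (18.92, -22.38). Then |AQ| = |Q − A| = 27.16.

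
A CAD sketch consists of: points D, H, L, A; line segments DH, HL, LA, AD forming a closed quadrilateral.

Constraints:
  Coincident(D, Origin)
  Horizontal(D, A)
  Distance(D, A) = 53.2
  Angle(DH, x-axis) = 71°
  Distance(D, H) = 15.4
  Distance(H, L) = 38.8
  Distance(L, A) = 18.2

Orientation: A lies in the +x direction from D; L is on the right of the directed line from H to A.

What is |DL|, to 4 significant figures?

37.56

D is at the origin; DA is horizontal with |DA| = 53.2 and A in +x, so A = (53.2, 0). DH runs at 71.0° with |DH| = 15.4, so H = (5.014, 14.56). L is determined by |HL| = 38.8 and |LA| = 18.2 together: it lies at the intersection of circle(H, 38.8) and circle(A, 18.2). With |HA| = 50.34, the foot of the radical line on HA is 36.83 from H and the perpendicular offset is √(38.8² − 36.83²) = 12.20. Taking the right-of-HA solution: L = (36.74, -7.771).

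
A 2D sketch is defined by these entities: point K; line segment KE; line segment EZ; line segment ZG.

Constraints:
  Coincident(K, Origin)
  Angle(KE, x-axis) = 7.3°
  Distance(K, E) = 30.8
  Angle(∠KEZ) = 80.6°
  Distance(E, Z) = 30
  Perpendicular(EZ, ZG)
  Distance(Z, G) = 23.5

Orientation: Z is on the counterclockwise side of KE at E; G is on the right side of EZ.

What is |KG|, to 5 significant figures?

59.390

∠KEZ = 80.6°, so EZ runs at 7.3° + (180° − 80.6°) = 106.70° from the x-axis; with |EZ| = 30.0, Z = E + 30.0·(cos 106.70°, sin 106.70°) = (21.930, 32.648). EZ is perpendicular to ZG; with |ZG| = 23.5 on the right of EZ, G = Z + 23.5·(0.95782, 0.28736) = (44.438, 39.401). Then |KG| = |G − K| = 59.390.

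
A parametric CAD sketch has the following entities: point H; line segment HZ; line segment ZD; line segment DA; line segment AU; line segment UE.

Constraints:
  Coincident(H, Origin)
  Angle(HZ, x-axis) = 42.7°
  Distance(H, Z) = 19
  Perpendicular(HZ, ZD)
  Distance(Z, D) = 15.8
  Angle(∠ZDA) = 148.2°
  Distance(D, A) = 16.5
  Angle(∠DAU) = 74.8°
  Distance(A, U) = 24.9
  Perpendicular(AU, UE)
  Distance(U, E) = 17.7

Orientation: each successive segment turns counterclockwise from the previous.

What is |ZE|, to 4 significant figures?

12.74

∠DAU = 74.8° gives AU at -90.30° from the x-axis; with |AU| = 24.9, U = (-12.78, 4.006). AU ⟂ UE, so UE runs at -0.3000°; with |UE| = 17.7, E = (4.918, 3.914). Then |ZE| = |E − Z| = 12.74.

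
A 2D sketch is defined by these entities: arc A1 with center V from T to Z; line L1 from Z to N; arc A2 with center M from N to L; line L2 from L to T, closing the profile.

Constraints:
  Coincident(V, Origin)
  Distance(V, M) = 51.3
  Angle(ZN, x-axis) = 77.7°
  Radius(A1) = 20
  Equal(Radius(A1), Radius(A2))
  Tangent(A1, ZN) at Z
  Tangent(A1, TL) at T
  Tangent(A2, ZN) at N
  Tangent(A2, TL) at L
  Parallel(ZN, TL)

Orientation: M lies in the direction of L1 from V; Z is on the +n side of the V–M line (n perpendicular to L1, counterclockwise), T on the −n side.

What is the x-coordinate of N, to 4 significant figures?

-8.612

The slot axis is L1's direction at 77.7°, so u = (cos 77.7°, sin 77.7°) = (0.2130, 0.9770) and n = (−sin 77.7°, cos 77.7°) = (-0.9770, 0.2130). V is at the origin and M lies 51.3 along u from V, so M = 51.3·u = (10.93, 50.12). Tangency of A1 to both parallel lines with radius 20.0 puts Z and T at V ± 20.0·n: Z = (-19.54, 4.261), T = (19.54, -4.261). Equal radii place N and L the same way about M: N = M + 20.0·n = (-8.612, 54.38), L = M − 20.0·n = (30.47, 45.86). So N.x = -8.612.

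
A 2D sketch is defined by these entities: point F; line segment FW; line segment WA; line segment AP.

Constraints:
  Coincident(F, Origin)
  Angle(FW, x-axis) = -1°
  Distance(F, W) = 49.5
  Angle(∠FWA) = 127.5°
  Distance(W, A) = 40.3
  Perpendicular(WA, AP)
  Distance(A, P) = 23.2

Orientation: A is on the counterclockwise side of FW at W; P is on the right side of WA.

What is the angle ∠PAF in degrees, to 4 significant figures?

119.1°

F is at the origin; FW runs at -1.0° with length 49.5, so W = 49.5·(cos -1.0°, sin -1.0°) = (49.49, -0.8639). ∠FWA = 127.5°, so WA runs at -1.0° + (180° − 127.5°) = 51.50° from the x-axis; with |WA| = 40.3, A = W + 40.3·(cos 51.50°, sin 51.50°) = (74.58, 30.68). The perpendicularity gives AP at right angles to WA; with |AP| = 23.2 on the right of WA, P = A + 23.2·(0.7826, -0.6225) = (92.74, 16.23). Then cos ∠PAF = AP·AF / (|AP||AF|), giving 119.1°.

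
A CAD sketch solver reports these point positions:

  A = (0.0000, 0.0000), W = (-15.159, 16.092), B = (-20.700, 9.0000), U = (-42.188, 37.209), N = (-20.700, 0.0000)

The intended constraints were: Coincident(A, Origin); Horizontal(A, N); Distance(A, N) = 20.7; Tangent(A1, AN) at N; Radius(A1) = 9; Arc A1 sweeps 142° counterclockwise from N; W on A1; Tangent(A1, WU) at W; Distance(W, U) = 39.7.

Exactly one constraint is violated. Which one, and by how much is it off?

Distance(W, U) = 39.7 — off by 5.40.

A = (0.00, 0.00) ✓; A.y = 0.00, N.y = 0.00 ✓; |AN| = 20.70 ✓; ∠(BN, NA) = 90.00° ✓; |BN| = 9.000 ✓; bearing(B→W) − bearing(B→N) = 142.0° ✓; |BW| = 9.000 ✓; ∠(BW, WU) = 90.00° ✓; |WU| = 34.30 ✗.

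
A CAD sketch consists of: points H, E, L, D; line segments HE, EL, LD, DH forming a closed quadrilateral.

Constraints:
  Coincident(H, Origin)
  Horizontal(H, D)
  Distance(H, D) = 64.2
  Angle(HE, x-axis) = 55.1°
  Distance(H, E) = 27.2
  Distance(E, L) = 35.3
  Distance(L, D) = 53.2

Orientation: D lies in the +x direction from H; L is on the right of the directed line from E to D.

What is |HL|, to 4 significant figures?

17.99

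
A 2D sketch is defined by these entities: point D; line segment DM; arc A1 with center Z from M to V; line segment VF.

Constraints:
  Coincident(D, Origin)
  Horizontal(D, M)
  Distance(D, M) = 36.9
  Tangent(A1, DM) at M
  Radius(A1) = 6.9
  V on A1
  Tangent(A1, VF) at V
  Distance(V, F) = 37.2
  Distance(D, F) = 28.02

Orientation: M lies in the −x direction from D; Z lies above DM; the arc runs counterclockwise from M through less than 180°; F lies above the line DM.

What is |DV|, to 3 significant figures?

32.2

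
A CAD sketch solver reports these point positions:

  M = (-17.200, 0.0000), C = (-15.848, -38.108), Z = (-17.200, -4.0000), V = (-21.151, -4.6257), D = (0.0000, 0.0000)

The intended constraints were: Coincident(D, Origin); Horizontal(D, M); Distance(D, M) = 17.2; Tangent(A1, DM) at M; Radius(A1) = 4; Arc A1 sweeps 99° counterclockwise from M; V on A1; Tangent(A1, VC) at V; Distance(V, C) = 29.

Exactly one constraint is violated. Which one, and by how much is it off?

Distance(V, C) = 29 — off by 4.90.

D = (0.00, 0.00) ✓; D.y = 0.00, M.y = 0.00 ✓; |DM| = 17.20 ✓; ∠(ZM, MD) = 90.00° ✓; |ZM| = 4.000 ✓; bearing(Z→V) − bearing(Z→M) = 99.00° ✓; |ZV| = 4.000 ✓; ∠(ZV, VC) = 90.00° ✓; |VC| = 33.90 ✗.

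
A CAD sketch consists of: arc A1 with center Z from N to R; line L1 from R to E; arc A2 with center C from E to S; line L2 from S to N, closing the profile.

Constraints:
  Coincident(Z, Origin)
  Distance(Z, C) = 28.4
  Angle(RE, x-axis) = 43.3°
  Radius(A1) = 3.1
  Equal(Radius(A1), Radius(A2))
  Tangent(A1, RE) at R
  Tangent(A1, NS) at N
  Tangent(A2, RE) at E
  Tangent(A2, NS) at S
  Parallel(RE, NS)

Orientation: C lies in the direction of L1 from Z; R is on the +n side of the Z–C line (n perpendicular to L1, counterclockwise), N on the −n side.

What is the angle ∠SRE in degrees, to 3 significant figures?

12.3°

The slot axis is L1's direction at 43.3°, so u = (cos 43.3°, sin 43.3°) = (0.728, 0.686) and n = (−sin 43.3°, cos 43.3°) = (-0.686, 0.728). Z is at the origin and C lies 28.4 along u from Z, so C = 28.4·u = (20.7, 19.5). Tangency of A1 to both parallel lines with radius 3.1 puts R and N at Z ± 3.1·n: R = (-2.13, 2.26), N = (2.13, -2.26). Equal radii place E and S the same way about C: E = C + 3.1·n = (18.5, 21.7), S = C − 3.1·n = (22.8, 17.2). Then cos ∠SRE = RS·RE / (|RS||RE|), giving 12.3°.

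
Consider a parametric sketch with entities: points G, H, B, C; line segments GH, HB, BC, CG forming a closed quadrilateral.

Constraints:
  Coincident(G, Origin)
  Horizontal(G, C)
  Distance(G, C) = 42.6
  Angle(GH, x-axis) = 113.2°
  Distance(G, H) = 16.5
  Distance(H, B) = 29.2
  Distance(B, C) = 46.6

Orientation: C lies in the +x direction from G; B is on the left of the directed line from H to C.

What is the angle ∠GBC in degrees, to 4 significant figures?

58.98°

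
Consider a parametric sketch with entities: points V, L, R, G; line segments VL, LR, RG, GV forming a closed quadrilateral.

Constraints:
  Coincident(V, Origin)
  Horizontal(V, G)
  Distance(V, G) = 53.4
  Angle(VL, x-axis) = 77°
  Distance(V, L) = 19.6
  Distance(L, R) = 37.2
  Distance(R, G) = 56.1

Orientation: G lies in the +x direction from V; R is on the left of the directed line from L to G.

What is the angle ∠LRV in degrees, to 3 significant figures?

7.94°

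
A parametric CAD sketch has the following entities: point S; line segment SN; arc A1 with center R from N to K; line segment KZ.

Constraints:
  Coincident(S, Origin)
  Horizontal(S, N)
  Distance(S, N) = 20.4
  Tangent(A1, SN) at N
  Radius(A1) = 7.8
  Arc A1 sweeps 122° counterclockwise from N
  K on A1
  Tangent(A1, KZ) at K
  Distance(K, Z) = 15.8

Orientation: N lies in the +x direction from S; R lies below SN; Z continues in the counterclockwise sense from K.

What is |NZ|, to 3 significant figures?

25.4

S is at the origin; S and N share the same y with |SN| = 20.4 and N on the +x side, so N = (20.4, 0.00). Tangency of A1 to SN means the radius RN is perpendicular to SN, so R = N + (0, -7.8) = (20.4, -7.80). On A1, N sits at bearing 90° from R; a 122° counterclockwise sweep puts K at bearing 212°, so K = R + 7.8·(cos 212°, sin 212°) = (13.8, -11.9). A1 meets KZ tangentially, so RK is at right angles to KZ, so KZ runs along (−sin 212°, cos 212°); with |KZ| = 15.8, Z = (22.2, -25.3). Then |NZ| = |Z − N| = 25.4.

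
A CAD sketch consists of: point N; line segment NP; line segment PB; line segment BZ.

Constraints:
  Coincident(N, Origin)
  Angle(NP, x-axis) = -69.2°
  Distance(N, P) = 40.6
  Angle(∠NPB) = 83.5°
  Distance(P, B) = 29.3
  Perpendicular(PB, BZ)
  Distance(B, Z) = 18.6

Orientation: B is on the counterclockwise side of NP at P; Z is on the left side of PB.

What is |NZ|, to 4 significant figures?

32.91

N is at the origin; NP runs at -69.2° with length 40.6, so P = 40.6·(cos -69.2°, sin -69.2°) = (14.42, -37.95). ∠NPB = 83.5°, so PB runs at -69.2° + (180° − 83.5°) = 27.30° from the x-axis; with |PB| = 29.3, B = P + 29.3·(cos 27.30°, sin 27.30°) = (40.45, -24.52). PB ⟂ BZ; with |BZ| = 18.6 on the left of PB, Z = B + 18.6·(-0.4586, 0.8886) = (31.92, -7.987). Then |NZ| = |Z − N| = 32.91.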